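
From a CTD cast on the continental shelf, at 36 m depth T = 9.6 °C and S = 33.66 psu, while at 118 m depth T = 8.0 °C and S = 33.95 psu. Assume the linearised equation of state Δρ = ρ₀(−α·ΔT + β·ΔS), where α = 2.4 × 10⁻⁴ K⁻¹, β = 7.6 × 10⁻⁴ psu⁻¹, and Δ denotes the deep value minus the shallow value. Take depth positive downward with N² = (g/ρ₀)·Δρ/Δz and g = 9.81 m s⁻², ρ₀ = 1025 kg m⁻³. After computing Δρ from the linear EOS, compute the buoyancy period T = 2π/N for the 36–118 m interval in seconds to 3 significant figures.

739 s

ΔT = -1.6 K, ΔS = +0.29 psu (deep − shallow).
Δρ/ρ₀ = −αΔT + βΔS = 3.84 × 10⁻⁴ + 2.204 × 10⁻⁴ = 6.044 × 10⁻⁴, so Δρ ≈ 0.6195 kg m⁻³.
N² = (g/ρ₀)·Δρ/Δz = g·(Δρ/ρ₀)/Δz = 9.81 × 6.044 × 10⁻⁴ / 82 = 7.2307 × 10⁻⁵ s⁻².
N = √(7.2307 × 10⁻⁵) = 8.5034 × 10⁻³ rad s⁻¹ → T = 2π/N = 738.90 s ≈ 739 s.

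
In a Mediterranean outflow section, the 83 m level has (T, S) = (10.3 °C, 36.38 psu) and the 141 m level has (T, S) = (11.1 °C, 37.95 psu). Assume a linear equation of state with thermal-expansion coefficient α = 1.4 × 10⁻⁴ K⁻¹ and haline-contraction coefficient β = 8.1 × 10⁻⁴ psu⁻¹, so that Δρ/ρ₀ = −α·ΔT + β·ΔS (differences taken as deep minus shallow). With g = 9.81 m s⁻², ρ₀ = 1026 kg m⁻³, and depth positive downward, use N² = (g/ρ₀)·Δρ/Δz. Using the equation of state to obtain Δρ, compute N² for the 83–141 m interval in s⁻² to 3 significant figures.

ΔT = +0.8 K, ΔS = +1.57 psu (deep − shallow).
Δρ/ρ₀ = −αΔT + βΔS = -1.12 × 10⁻⁴ + 1.2717 × 10⁻³ = 1.1597 × 10⁻³, so Δρ ≈ 1.190 kg m⁻³.
N² = (g/ρ₀)·Δρ/Δz = g·(Δρ/ρ₀)/Δz = 9.81 × 1.1597 × 10⁻³ / 58 = 1.9615 × 10⁻⁴ s⁻² ≈ 1.96 × 10⁻⁴ s⁻².

1.96 × 10⁻⁴ s⁻²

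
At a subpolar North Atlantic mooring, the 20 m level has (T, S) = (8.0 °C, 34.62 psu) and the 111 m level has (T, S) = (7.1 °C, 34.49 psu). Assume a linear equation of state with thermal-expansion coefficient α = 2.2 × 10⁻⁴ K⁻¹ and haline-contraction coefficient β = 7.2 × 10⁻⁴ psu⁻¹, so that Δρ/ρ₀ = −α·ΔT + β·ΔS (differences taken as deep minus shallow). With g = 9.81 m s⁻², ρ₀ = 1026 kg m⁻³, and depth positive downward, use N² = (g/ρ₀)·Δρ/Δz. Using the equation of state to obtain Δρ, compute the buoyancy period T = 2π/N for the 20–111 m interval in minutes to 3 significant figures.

ΔT = -0.9 K, ΔS = -0.13 psu (deep − shallow).
Δρ/ρ₀ = −αΔT + βΔS = 1.98 × 10⁻⁴ − 9.36 × 10⁻⁵ = 1.044 × 10⁻⁴, so Δρ ≈ 0.1071 kg m⁻³.
N² = (g/ρ₀)·Δρ/Δz = g·(Δρ/ρ₀)/Δz = 9.81 × 1.044 × 10⁻⁴ / 91 = 1.1255 × 10⁻⁵ s⁻².
N = √(1.1255 × 10⁻⁵) = 3.3548 × 10⁻³ rad s⁻¹ → T = 2π/N = 1.8729 × 10³ s = 31.215 min ≈ 31.2 min.

31.2 min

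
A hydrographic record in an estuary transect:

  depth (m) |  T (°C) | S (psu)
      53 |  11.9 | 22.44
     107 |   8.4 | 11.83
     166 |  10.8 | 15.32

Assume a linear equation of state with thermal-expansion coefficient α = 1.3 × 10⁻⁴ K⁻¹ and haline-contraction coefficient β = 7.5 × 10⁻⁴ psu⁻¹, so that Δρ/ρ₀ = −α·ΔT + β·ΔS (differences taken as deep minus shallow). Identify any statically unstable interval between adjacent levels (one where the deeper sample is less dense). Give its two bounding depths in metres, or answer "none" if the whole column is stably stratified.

53–107 m

Evaluate Δρ/ρ₀ = −αΔT + βΔS across each adjacent pair:
  53–107 m: −αΔT+βΔS = −(1.3 × 10⁻⁴)(-3.5)+(7.5 × 10⁻⁴)(-10.61) = -7.5 × 10⁻³ → UNSTABLE
  107–166 m: −αΔT+βΔS = −(1.3 × 10⁻⁴)(+2.4)+(7.5 × 10⁻⁴)(+3.49) = 2.3 × 10⁻³ → stable
The 53–107 m interval has Δρ < 0: lighter water underlies denser water.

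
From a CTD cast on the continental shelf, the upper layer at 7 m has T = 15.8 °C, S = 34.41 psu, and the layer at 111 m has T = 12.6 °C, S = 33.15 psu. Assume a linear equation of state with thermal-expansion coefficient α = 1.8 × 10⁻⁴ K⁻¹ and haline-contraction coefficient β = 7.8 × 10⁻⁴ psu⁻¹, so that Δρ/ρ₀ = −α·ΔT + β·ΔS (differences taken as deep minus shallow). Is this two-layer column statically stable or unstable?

ΔT = 12.6 − 15.8 = -3.2 K and ΔS = 33.15 − 34.41 = -1.26 psu (deep − shallow).
−αΔT = 5.76 × 10⁻⁴; βΔS = -9.828 × 10⁻⁴; sum Δρ/ρ₀ = -4.068 × 10⁻⁴.
Δρ/ρ₀ < 0, so Δρ < 0: deeper water is lighter → statically unstable; the column would overturn.

unstable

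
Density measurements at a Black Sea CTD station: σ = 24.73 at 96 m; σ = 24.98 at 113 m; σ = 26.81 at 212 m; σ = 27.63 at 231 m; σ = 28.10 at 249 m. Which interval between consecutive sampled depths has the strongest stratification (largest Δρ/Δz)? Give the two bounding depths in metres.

Compute the density gradient over each adjacent pair:
  96–113 m: Δρ/Δz = 0.25/17 = 0.015 kg m⁻⁴
  113–212 m: Δρ/Δz = 1.83/99 = 0.018 kg m⁻⁴
  212–231 m: Δρ/Δz = 0.82/19 = 0.043 kg m⁻⁴
  231–249 m: Δρ/Δz = 0.47/18 = 0.026 kg m⁻⁴
The largest gradient is in the 212–231 m interval — the pycnocline.

212–231 m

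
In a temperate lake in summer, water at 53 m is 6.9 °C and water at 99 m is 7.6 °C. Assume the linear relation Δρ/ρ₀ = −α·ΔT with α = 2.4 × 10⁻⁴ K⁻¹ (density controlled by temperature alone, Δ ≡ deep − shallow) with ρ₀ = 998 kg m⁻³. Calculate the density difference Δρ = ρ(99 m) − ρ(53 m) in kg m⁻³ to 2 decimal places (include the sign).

ΔT = +0.7 K, Δρ/ρ₀ = −αΔT = -1.68 × 10⁻⁴.
Δρ = 998 × (-1.68 × 10⁻⁴) = -0.17 kg m⁻³.
Negative Δρ: lighter below, statically unstable.

-0.17 kg m⁻³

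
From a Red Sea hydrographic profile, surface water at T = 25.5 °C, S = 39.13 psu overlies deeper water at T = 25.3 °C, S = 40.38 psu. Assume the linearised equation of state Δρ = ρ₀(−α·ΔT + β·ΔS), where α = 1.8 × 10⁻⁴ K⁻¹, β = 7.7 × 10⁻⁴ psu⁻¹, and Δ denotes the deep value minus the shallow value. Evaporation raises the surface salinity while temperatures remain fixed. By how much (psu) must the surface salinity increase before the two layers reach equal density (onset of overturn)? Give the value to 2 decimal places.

Neutral buoyancy requires −α(T_deep − T_surf) + β(S_deep − S_surf′) = 0.
S_surf′ = S_deep − (α/β)·ΔT = 40.38 − (1.8 × 10⁻⁴/7.7 × 10⁻⁴)·(-0.2) = 40.4268 psu.
Increase required: 40.4268 − 39.13 = 1.2968 psu.

1.30 psu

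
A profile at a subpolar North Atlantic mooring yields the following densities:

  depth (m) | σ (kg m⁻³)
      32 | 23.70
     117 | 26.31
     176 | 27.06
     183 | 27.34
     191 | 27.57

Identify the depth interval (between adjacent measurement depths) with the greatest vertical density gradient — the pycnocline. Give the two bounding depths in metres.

Compute the density gradient over each adjacent pair:
  32–117 m: Δρ/Δz = 2.61/85 = 0.031 kg m⁻⁴
  117–176 m: Δρ/Δz = 0.75/59 = 0.013 kg m⁻⁴
  176–183 m: Δρ/Δz = 0.28/7 = 0.040 kg m⁻⁴
  183–191 m: Δρ/Δz = 0.23/8 = 0.029 kg m⁻⁴
The largest gradient is in the 176–183 m interval — the pycnocline.

176–183 m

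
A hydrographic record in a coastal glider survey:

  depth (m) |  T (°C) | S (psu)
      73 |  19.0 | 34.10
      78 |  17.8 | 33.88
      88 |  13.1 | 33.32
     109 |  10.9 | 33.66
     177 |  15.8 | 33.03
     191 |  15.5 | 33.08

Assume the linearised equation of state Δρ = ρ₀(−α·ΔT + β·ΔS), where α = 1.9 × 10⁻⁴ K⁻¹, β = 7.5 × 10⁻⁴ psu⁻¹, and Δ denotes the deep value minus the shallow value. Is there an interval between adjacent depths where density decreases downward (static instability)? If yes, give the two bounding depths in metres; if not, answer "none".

Evaluate Δρ/ρ₀ = −αΔT + βΔS across each adjacent pair:
  73–78 m: −αΔT+βΔS = −(1.9 × 10⁻⁴)(-1.2)+(7.5 × 10⁻⁴)(-0.22) = 6.3 × 10⁻⁵ → stable
  78–88 m: −αΔT+βΔS = −(1.9 × 10⁻⁴)(-4.7)+(7.5 × 10⁻⁴)(-0.56) = 4.7 × 10⁻⁴ → stable
  88–109 m: −αΔT+βΔS = −(1.9 × 10⁻⁴)(-2.2)+(7.5 × 10⁻⁴)(+0.34) = 6.7 × 10⁻⁴ → stable
  109–177 m: −αΔT+βΔS = −(1.9 × 10⁻⁴)(+4.9)+(7.5 × 10⁻⁴)(-0.63) = -1.4 × 10⁻³ → UNSTABLE
  177–191 m: −αΔT+βΔS = −(1.9 × 10⁻⁴)(-0.3)+(7.5 × 10⁻⁴)(+0.05) = 9.5 × 10⁻⁵ → stable
The 109–177 m interval has Δρ < 0: lighter water underlies denser water.

109–177 m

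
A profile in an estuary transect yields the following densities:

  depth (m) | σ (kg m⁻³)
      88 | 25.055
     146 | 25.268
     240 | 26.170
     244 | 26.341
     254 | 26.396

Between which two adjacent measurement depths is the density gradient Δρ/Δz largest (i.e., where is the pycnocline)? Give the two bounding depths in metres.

240–244 m

Compute the density gradient over each adjacent pair:
  88–146 m: Δρ/Δz = 0.213/58 = 3.7 × 10⁻³ kg m⁻⁴
  146–240 m: Δρ/Δz = 0.902/94 = 9.6 × 10⁻³ kg m⁻⁴
  240–244 m: Δρ/Δz = 0.171/4 = 0.043 kg m⁻⁴
  244–254 m: Δρ/Δz = 0.055/10 = 5.5 × 10⁻³ kg m⁻⁴
The largest gradient is in the 240–244 m interval — the pycnocline.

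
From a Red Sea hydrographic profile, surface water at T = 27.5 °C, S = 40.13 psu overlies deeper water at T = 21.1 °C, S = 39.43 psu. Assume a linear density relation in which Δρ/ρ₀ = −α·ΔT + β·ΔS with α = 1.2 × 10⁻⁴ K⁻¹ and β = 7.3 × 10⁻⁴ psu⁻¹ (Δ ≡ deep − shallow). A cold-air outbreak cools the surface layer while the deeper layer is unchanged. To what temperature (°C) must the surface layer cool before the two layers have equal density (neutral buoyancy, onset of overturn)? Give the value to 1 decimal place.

25.4 °C

Neutral buoyancy requires Δρ = 0, i.e. −α(T_deep − T_surf′) + β(S_deep − S_surf) = 0.
T_surf′ = T_deep − (β/α)·ΔS = 21.1 − (7.3 × 10⁻⁴/1.2 × 10⁻⁴)·(-0.70) = 25.358 °C.
Cooling required: 27.5 − (25.358) = 2.142 °C.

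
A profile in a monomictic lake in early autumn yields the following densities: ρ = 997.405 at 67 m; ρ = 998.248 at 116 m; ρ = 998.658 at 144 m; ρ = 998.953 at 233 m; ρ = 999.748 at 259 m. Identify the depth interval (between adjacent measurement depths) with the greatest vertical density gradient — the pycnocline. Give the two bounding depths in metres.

Compute the density gradient over each adjacent pair:
  67–116 m: Δρ/Δz = 0.843/49 = 0.017 kg m⁻⁴
  116–144 m: Δρ/Δz = 0.410/28 = 0.015 kg m⁻⁴
  144–233 m: Δρ/Δz = 0.295/89 = 3.3 × 10⁻³ kg m⁻⁴
  233–259 m: Δρ/Δz = 0.795/26 = 0.031 kg m⁻⁴
The largest gradient is in the 233–259 m interval — the pycnocline.

233–259 m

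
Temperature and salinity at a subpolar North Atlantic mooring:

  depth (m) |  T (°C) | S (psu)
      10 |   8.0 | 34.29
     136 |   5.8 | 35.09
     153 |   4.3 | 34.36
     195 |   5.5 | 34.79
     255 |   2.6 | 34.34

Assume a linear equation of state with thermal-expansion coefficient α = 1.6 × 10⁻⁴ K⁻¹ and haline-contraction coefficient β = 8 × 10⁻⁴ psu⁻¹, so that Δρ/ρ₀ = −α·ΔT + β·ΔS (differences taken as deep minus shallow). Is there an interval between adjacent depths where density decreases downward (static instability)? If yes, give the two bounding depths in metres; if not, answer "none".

Evaluate Δρ/ρ₀ = −αΔT + βΔS across each adjacent pair:
  10–136 m: −αΔT+βΔS = −(1.6 × 10⁻⁴)(-2.2)+(8 × 10⁻⁴)(+0.80) = 9.9 × 10⁻⁴ → stable
  136–153 m: −αΔT+βΔS = −(1.6 × 10⁻⁴)(-1.5)+(8 × 10⁻⁴)(-0.73) = -3.4 × 10⁻⁴ → UNSTABLE
  153–195 m: −αΔT+βΔS = −(1.6 × 10⁻⁴)(+1.2)+(8 × 10⁻⁴)(+0.43) = 1.5 × 10⁻⁴ → stable
  195–255 m: −αΔT+βΔS = −(1.6 × 10⁻⁴)(-2.9)+(8 × 10⁻⁴)(-0.45) = 1.0 × 10⁻⁴ → stable
The 136–153 m interval has Δρ < 0: lighter water underlies denser water.

136–153 m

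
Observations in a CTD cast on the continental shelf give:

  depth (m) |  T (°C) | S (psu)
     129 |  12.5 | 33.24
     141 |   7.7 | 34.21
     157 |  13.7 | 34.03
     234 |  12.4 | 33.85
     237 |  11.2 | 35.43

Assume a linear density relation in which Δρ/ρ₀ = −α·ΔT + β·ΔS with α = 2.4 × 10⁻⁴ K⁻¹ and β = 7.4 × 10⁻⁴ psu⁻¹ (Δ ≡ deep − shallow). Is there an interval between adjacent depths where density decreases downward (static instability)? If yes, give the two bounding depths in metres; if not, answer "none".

Evaluate Δρ/ρ₀ = −αΔT + βΔS across each adjacent pair:
  129–141 m: −αΔT+βΔS = −(2.4 × 10⁻⁴)(-4.8)+(7.4 × 10⁻⁴)(+0.97) = 1.9 × 10⁻³ → stable
  141–157 m: −αΔT+βΔS = −(2.4 × 10⁻⁴)(+6.0)+(7.4 × 10⁻⁴)(-0.18) = -1.6 × 10⁻³ → UNSTABLE
  157–234 m: −αΔT+βΔS = −(2.4 × 10⁻⁴)(-1.3)+(7.4 × 10⁻⁴)(-0.18) = 1.8 × 10⁻⁴ → stable
  234–237 m: −αΔT+βΔS = −(2.4 × 10⁻⁴)(-1.2)+(7.4 × 10⁻⁴)(+1.58) = 1.5 × 10⁻³ → stable
The 141–157 m interval has Δρ < 0: lighter water underlies denser water.

141–157 m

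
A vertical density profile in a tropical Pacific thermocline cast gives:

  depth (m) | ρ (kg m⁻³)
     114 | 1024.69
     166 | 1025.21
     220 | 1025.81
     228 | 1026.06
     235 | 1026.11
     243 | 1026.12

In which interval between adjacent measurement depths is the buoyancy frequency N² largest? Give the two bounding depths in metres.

Compute the density gradient over each adjacent pair:
  114–166 m: Δρ/Δz = 0.52/52 = 0.010 kg m⁻⁴
  166–220 m: Δρ/Δz = 0.60/54 = 0.011 kg m⁻⁴
  220–228 m: Δρ/Δz = 0.25/8 = 0.031 kg m⁻⁴
  228–235 m: Δρ/Δz = 0.05/7 = 7.1 × 10⁻³ kg m⁻⁴
  235–243 m: Δρ/Δz = 0.01/8 = 1.3 × 10⁻³ kg m⁻⁴
The largest gradient is in the 220–228 m interval — the pycnocline.

220–228 m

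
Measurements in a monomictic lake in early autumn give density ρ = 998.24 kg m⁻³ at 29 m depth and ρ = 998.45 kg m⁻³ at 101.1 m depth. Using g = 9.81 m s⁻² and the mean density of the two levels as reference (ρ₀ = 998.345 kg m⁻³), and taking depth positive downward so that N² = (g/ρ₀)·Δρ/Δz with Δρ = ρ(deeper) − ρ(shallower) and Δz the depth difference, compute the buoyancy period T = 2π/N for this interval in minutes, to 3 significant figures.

19.6 min

Δρ = 998.45 − 998.24 = 0.21 kg m⁻³ over Δz = 101.1 − 29 = 72.1 m.
N² = (9.81/998.345) × (0.21/72.1) = 2.8620 × 10⁻⁵ s⁻².
N = √(2.8620 × 10⁻⁵) = 5.3498 × 10⁻³ rad s⁻¹, so T = 2π/N = 1.1745 × 10³ s = 19.575 min ≈ 19.6 min.
N² > 0, so the interval is statically stable.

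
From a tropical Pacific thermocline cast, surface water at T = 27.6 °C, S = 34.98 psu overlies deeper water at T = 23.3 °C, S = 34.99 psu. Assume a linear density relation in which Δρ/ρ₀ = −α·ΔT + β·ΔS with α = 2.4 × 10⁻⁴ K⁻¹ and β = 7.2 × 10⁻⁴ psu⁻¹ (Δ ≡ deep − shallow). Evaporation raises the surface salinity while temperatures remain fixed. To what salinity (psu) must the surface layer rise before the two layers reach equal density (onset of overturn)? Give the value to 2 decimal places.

Neutral buoyancy requires −α(T_deep − T_surf) + β(S_deep − S_surf′) = 0.
S_surf′ = S_deep − (α/β)·ΔT = 34.99 − (2.4 × 10⁻⁴/7.2 × 10⁻⁴)·(-4.3) = 36.4233 psu.
Increase required: 36.4233 − 34.98 = 1.4433 psu.

36.42 psu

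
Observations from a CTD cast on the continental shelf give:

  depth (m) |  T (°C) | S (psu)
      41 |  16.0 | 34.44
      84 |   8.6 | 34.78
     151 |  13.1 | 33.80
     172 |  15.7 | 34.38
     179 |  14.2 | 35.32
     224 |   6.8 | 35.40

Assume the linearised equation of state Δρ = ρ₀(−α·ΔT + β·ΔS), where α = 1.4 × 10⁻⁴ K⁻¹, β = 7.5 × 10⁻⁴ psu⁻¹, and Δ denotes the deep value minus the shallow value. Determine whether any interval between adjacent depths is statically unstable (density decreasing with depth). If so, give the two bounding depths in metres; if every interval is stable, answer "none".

Evaluate Δρ/ρ₀ = −αΔT + βΔS across each adjacent pair:
  41–84 m: −αΔT+βΔS = −(1.4 × 10⁻⁴)(-7.4)+(7.5 × 10⁻⁴)(+0.34) = 1.3 × 10⁻³ → stable
  84–151 m: −αΔT+βΔS = −(1.4 × 10⁻⁴)(+4.5)+(7.5 × 10⁻⁴)(-0.98) = -1.4 × 10⁻³ → UNSTABLE
  151–172 m: −αΔT+βΔS = −(1.4 × 10⁻⁴)(+2.6)+(7.5 × 10⁻⁴)(+0.58) = 7.1 × 10⁻⁵ → stable
  172–179 m: −αΔT+βΔS = −(1.4 × 10⁻⁴)(-1.5)+(7.5 × 10⁻⁴)(+0.94) = 9.2 × 10⁻⁴ → stable
  179–224 m: −αΔT+βΔS = −(1.4 × 10⁻⁴)(-7.4)+(7.5 × 10⁻⁴)(+0.08) = 1.1 × 10⁻³ → stable
The 84–151 m interval has Δρ < 0: lighter water underlies denser water.

84–151 m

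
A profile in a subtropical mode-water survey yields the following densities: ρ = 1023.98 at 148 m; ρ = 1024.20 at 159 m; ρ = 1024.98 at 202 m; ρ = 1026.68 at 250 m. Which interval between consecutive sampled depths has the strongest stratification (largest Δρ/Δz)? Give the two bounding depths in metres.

Compute the density gradient over each adjacent pair:
  148–159 m: Δρ/Δz = 0.22/11 = 0.020 kg m⁻⁴
  159–202 m: Δρ/Δz = 0.78/43 = 0.018 kg m⁻⁴
  202–250 m: Δρ/Δz = 1.70/48 = 0.035 kg m⁻⁴
The largest gradient is in the 202–250 m interval — the pycnocline.

202–250 m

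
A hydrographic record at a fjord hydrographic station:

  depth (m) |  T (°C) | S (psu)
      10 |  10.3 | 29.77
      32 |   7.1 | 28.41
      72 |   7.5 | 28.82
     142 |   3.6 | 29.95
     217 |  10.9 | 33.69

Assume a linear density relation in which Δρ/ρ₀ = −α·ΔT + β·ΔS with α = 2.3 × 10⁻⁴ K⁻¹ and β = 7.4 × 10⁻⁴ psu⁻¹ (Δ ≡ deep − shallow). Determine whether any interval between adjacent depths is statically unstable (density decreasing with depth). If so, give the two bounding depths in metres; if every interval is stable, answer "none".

Evaluate Δρ/ρ₀ = −αΔT + βΔS across each adjacent pair:
  10–32 m: −αΔT+βΔS = −(2.3 × 10⁻⁴)(-3.2)+(7.4 × 10⁻⁴)(-1.36) = -2.7 × 10⁻⁴ → UNSTABLE
  32–72 m: −αΔT+βΔS = −(2.3 × 10⁻⁴)(+0.4)+(7.4 × 10⁻⁴)(+0.41) = 2.1 × 10⁻⁴ → stable
  72–142 m: −αΔT+βΔS = −(2.3 × 10⁻⁴)(-3.9)+(7.4 × 10⁻⁴)(+1.13) = 1.7 × 10⁻³ → stable
  142–217 m: −αΔT+βΔS = −(2.3 × 10⁻⁴)(+7.3)+(7.4 × 10⁻⁴)(+3.74) = 1.1 × 10⁻³ → stable
The 10–32 m interval has Δρ < 0: lighter water underlies denser water.

10–32 m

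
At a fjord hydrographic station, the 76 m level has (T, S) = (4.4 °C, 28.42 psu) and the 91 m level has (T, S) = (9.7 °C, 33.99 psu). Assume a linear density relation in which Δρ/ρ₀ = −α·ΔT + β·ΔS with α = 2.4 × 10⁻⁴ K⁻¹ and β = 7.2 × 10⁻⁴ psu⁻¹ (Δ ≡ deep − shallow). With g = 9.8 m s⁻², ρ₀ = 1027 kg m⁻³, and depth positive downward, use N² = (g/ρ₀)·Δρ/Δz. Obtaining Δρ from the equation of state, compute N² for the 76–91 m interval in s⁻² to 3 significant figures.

1.79 × 10⁻³ s⁻²

ΔT = +5.3 K, ΔS = +5.57 psu (deep − shallow).
Δρ/ρ₀ = −αΔT + βΔS = -1.272 × 10⁻³ + 4.0104 × 10⁻³ = 2.7384 × 10⁻³, so Δρ ≈ 2.812 kg m⁻³.
N² = (g/ρ₀)·Δρ/Δz = g·(Δρ/ρ₀)/Δz = 9.8 × 2.7384 × 10⁻³ / 15 = 1.7891 × 10⁻³ s⁻² ≈ 1.79 × 10⁻³ s⁻².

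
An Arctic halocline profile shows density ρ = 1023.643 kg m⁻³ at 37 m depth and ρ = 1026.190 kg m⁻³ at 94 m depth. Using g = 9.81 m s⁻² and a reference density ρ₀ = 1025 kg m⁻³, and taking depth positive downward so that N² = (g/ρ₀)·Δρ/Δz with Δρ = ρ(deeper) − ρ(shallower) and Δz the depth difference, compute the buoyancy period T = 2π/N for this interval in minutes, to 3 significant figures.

Δρ = 1026.190 − 1023.643 = 2.547 kg m⁻³ over Δz = 94 − 37 = 57 m.
N² = (9.81/1025) × (2.547/57) = 4.2766 × 10⁻⁴ s⁻².
N = √(4.2766 × 10⁻⁴) = 0.020680 rad s⁻¹, so T = 2π/N = 303.83 s = 5.0638 min ≈ 5.06 min.

5.06 min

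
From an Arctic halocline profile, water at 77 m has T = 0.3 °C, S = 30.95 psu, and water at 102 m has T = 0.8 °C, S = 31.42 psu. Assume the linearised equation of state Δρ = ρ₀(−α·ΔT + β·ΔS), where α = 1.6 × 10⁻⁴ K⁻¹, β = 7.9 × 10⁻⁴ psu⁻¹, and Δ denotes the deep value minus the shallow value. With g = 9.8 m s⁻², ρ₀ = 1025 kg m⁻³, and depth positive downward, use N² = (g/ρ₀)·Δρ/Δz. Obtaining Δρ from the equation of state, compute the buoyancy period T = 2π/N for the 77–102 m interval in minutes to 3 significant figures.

9.80 min

ΔT = +0.5 K, ΔS = +0.47 psu (deep − shallow).
Δρ/ρ₀ = −αΔT + βΔS = -8.00 × 10⁻⁵ + 3.713 × 10⁻⁴ = 2.913 × 10⁻⁴, so Δρ ≈ 0.2986 kg m⁻³.
N² = (g/ρ₀)·Δρ/Δz = g·(Δρ/ρ₀)/Δz = 9.8 × 2.913 × 10⁻⁴ / 25 = 1.1419 × 10⁻⁴ s⁻².
N = √(1.1419 × 10⁻⁴) = 0.010686 rad s⁻¹ → T = 2π/N = 587.98 s = 9.7997 min ≈ 9.80 min.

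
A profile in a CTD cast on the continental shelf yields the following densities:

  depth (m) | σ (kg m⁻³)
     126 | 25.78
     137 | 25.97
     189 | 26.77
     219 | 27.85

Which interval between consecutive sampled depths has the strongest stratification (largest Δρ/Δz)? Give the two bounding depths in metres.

189–219 m

Compute the density gradient over each adjacent pair:
  126–137 m: Δρ/Δz = 0.19/11 = 0.017 kg m⁻⁴
  137–189 m: Δρ/Δz = 0.80/52 = 0.015 kg m⁻⁴
  189–219 m: Δρ/Δz = 1.08/30 = 0.036 kg m⁻⁴
The largest gradient is in the 189–219 m interval — the pycnocline.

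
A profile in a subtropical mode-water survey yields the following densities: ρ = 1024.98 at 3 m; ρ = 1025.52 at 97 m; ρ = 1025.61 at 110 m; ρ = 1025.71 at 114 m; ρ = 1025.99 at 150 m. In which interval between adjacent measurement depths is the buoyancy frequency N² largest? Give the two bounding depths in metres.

Compute the density gradient over each adjacent pair:
  3–97 m: Δρ/Δz = 0.54/94 = 5.7 × 10⁻³ kg m⁻⁴
  97–110 m: Δρ/Δz = 0.09/13 = 6.9 × 10⁻³ kg m⁻⁴
  110–114 m: Δρ/Δz = 0.10/4 = 0.025 kg m⁻⁴
  114–150 m: Δρ/Δz = 0.28/36 = 7.8 × 10⁻³ kg m⁻⁴
The largest gradient is in the 110–114 m interval — the pycnocline.

110–114 m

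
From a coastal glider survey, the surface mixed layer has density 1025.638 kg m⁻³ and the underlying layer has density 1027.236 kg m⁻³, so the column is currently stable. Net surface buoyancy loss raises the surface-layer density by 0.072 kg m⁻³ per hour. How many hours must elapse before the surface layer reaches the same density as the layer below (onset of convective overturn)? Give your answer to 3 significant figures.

22.2 hours

Density deficit of the surface layer: 1027.236 − 1025.638 = 1.598 kg m⁻³.
Required change = 1.598 / 0.072 = 22.2 hours.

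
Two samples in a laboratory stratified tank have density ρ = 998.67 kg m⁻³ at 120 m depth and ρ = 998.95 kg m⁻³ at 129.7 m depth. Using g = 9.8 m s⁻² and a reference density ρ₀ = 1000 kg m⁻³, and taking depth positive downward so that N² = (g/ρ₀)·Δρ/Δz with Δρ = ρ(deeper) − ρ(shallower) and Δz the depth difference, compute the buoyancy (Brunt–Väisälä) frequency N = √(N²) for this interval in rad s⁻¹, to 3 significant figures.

Δρ = 998.95 − 998.67 = 0.28 kg m⁻³ over Δz = 129.7 − 120 = 9.7 m.
N² = (9.8/1000) × (0.28/9.7) = 2.8289 × 10⁻⁴ s⁻².
N = √(2.8289 × 10⁻⁴) = 0.016819 rad s⁻¹ ≈ 0.0168 rad s⁻¹.

0.0168 rad s⁻¹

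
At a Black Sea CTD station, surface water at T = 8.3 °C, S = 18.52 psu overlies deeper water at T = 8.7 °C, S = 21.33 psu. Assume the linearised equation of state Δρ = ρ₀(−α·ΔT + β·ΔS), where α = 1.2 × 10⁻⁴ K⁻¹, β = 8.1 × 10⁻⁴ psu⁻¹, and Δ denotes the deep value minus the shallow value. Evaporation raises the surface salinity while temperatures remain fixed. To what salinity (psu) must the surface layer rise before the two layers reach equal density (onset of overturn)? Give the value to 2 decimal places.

Neutral buoyancy requires −α(T_deep − T_surf) + β(S_deep − S_surf′) = 0.
S_surf′ = S_deep − (α/β)·ΔT = 21.33 − (1.2 × 10⁻⁴/8.1 × 10⁻⁴)·(+0.4) = 21.2707 psu.
Increase required: 21.2707 − 18.52 = 2.7507 psu.

21.27 psu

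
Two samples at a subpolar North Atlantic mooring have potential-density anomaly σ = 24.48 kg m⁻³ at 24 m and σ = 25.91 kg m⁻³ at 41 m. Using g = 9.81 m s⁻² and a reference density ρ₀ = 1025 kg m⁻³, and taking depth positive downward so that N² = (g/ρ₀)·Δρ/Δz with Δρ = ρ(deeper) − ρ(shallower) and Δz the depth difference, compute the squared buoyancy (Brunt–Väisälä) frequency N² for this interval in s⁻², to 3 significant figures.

Δρ = 1025.91 − 1024.48 = 1.43 kg m⁻³ over Δz = 41 − 24 = 17 m.
N² = (9.81/1025) × (1.43/17) = 8.0507 × 10⁻⁴ s⁻² ≈ 8.05 × 10⁻⁴ s⁻².

8.05 × 10⁻⁴ s⁻²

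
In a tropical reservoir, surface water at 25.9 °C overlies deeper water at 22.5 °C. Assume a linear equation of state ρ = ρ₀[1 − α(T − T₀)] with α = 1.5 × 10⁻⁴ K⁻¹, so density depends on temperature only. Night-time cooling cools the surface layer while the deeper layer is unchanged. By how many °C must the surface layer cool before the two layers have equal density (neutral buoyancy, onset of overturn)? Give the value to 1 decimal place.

With temperature the only control, equal density requires T_surf′ = T_deep.
T_surf′ = 22.5 °C.
Cooling required: 25.9 − 22.5 = 3.4 °C.

3.4 °C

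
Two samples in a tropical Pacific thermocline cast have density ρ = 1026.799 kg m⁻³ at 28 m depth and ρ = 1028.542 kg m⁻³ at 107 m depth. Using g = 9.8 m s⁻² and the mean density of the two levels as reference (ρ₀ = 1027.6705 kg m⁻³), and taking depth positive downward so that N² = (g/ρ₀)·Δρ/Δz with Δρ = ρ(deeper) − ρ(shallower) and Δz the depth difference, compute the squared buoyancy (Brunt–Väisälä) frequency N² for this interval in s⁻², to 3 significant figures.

Δρ = 1028.542 − 1026.799 = 1.743 kg m⁻³ over Δz = 107 − 28 = 79 m.
N² = (9.8/1027.6705) × (1.743/79) = 2.1040 × 10⁻⁴ s⁻² ≈ 2.10 × 10⁻⁴ s⁻².
N² > 0, so the interval is statically stable.

2.10 × 10⁻⁴ s⁻²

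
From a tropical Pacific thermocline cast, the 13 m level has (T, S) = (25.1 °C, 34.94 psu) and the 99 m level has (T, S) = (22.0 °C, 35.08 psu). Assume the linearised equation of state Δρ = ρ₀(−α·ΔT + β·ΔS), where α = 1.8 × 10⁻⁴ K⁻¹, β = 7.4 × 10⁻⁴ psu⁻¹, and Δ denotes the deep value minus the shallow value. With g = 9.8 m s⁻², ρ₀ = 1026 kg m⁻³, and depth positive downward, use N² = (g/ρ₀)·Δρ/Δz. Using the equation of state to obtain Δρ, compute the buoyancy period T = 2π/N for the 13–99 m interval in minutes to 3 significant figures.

ΔT = -3.1 K, ΔS = +0.14 psu (deep − shallow).
Δρ/ρ₀ = −αΔT + βΔS = 5.58 × 10⁻⁴ + 1.036 × 10⁻⁴ = 6.616 × 10⁻⁴, so Δρ ≈ 0.6788 kg m⁻³.
N² = (g/ρ₀)·Δρ/Δz = g·(Δρ/ρ₀)/Δz = 9.8 × 6.616 × 10⁻⁴ / 86 = 7.5392 × 10⁻⁵ s⁻².
N = √(7.5392 × 10⁻⁵) = 8.6829 × 10⁻³ rad s⁻¹ → T = 2π/N = 723.63 s = 12.060 min ≈ 12.1 min.

12.1 min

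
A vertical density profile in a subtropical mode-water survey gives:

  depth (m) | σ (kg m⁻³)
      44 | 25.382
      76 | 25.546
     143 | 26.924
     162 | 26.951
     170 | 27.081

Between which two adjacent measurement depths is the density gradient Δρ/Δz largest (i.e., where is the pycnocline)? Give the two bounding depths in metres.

76–143 m

Compute the density gradient over each adjacent pair:
  44–76 m: Δρ/Δz = 0.164/32 = 5.1 × 10⁻³ kg m⁻⁴
  76–143 m: Δρ/Δz = 1.378/67 = 0.021 kg m⁻⁴
  143–162 m: Δρ/Δz = 0.027/19 = 1.4 × 10⁻³ kg m⁻⁴
  162–170 m: Δρ/Δz = 0.130/8 = 0.016 kg m⁻⁴
The largest gradient is in the 76–143 m interval — the pycnocline.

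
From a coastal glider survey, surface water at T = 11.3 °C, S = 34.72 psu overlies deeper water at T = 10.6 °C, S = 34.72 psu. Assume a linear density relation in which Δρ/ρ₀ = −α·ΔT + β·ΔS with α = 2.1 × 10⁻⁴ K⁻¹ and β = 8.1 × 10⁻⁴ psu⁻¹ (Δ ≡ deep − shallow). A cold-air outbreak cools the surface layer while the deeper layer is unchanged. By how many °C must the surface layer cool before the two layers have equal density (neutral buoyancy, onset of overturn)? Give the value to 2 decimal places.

Neutral buoyancy requires Δρ = 0, i.e. −α(T_deep − T_surf′) + β(S_deep − S_surf) = 0.
T_surf′ = T_deep − (β/α)·ΔS = 10.6 − (8.1 × 10⁻⁴/2.1 × 10⁻⁴)·(+0.00) = 10.6000 °C.
Cooling required: 11.3 − (10.6000) = 0.7000 °C.

0.70 °C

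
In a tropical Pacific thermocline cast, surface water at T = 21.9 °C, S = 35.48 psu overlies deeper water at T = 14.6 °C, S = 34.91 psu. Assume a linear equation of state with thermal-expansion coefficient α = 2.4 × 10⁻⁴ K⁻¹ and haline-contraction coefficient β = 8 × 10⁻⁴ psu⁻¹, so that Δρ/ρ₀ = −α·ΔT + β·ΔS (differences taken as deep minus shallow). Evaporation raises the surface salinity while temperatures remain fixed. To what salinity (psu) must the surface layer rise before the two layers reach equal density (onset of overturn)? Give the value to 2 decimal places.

Neutral buoyancy requires −α(T_deep − T_surf) + β(S_deep − S_surf′) = 0.
S_surf′ = S_deep − (α/β)·ΔT = 34.91 − (2.4 × 10⁻⁴/8 × 10⁻⁴)·(-7.3) = 37.1000 psu.
Increase required: 37.1000 − 35.48 = 1.6200 psu.

37.10 psu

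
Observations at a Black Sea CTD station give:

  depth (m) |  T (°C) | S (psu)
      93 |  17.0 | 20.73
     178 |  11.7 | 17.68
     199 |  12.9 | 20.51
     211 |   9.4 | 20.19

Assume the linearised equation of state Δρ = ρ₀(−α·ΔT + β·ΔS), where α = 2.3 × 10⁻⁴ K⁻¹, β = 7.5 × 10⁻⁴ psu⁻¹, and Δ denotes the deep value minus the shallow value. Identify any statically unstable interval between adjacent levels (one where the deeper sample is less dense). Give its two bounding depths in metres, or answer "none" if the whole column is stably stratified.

93–178 m

Evaluate Δρ/ρ₀ = −αΔT + βΔS across each adjacent pair:
  93–178 m: −αΔT+βΔS = −(2.3 × 10⁻⁴)(-5.3)+(7.5 × 10⁻⁴)(-3.05) = -1.1 × 10⁻³ → UNSTABLE
  178–199 m: −αΔT+βΔS = −(2.3 × 10⁻⁴)(+1.2)+(7.5 × 10⁻⁴)(+2.83) = 1.8 × 10⁻³ → stable
  199–211 m: −αΔT+βΔS = −(2.3 × 10⁻⁴)(-3.5)+(7.5 × 10⁻⁴)(-0.32) = 5.7 × 10⁻⁴ → stable
The 93–178 m interval has Δρ < 0: lighter water underlies denser water.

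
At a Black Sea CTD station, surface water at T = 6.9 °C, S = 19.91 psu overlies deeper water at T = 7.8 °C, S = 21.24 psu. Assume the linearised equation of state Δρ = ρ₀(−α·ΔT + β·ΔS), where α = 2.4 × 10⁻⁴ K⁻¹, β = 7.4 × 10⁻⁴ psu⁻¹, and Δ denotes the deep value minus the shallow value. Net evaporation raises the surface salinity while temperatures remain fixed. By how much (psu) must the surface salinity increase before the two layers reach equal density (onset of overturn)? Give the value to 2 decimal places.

1.04 psu

Neutral buoyancy requires −α(T_deep − T_surf) + β(S_deep − S_surf′) = 0.
S_surf′ = S_deep − (α/β)·ΔT = 21.24 − (2.4 × 10⁻⁴/7.4 × 10⁻⁴)·(+0.9) = 20.9481 psu.
Increase required: 20.9481 − 19.91 = 1.0381 psu.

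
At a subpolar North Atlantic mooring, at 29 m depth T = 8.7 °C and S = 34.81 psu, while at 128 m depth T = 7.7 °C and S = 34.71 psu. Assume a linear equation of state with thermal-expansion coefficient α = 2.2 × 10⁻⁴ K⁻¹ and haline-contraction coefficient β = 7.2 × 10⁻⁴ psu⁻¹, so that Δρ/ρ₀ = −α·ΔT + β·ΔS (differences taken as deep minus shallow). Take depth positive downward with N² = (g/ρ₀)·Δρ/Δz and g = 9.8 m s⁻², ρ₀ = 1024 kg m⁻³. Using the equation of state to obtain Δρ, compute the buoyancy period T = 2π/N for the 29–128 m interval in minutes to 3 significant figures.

27.4 min

ΔT = -1.0 K, ΔS = -0.10 psu (deep − shallow).
Δρ/ρ₀ = −αΔT + βΔS = 2.20 × 10⁻⁴ − 7.20 × 10⁻⁵ = 1.48 × 10⁻⁴, so Δρ ≈ 0.1516 kg m⁻³.
N² = (g/ρ₀)·Δρ/Δz = g·(Δρ/ρ₀)/Δz = 9.8 × 1.48 × 10⁻⁴ / 99 = 1.4651 × 10⁻⁵ s⁻².
N = √(1.4651 × 10⁻⁵) = 3.8277 × 10⁻³ rad s⁻¹ → T = 2π/N = 1.6415 × 10³ s = 27.358 min ≈ 27.4 min.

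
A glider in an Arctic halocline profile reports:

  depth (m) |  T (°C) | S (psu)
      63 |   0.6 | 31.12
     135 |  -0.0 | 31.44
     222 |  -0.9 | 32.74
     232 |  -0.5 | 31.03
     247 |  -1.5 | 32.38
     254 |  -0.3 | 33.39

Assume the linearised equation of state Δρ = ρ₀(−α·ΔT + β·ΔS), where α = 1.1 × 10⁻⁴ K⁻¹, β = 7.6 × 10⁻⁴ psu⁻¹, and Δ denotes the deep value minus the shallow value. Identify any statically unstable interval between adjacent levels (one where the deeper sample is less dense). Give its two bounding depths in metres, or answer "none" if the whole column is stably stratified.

222–232 m

Evaluate Δρ/ρ₀ = −αΔT + βΔS across each adjacent pair:
  63–135 m: −αΔT+βΔS = −(1.1 × 10⁻⁴)(-0.6)+(7.6 × 10⁻⁴)(+0.32) = 3.1 × 10⁻⁴ → stable
  135–222 m: −αΔT+βΔS = −(1.1 × 10⁻⁴)(-0.9)+(7.6 × 10⁻⁴)(+1.30) = 1.1 × 10⁻³ → stable
  222–232 m: −αΔT+βΔS = −(1.1 × 10⁻⁴)(+0.4)+(7.6 × 10⁻⁴)(-1.71) = -1.3 × 10⁻³ → UNSTABLE
  232–247 m: −αΔT+βΔS = −(1.1 × 10⁻⁴)(-1.0)+(7.6 × 10⁻⁴)(+1.35) = 1.1 × 10⁻³ → stable
  247–254 m: −αΔT+βΔS = −(1.1 × 10⁻⁴)(+1.2)+(7.6 × 10⁻⁴)(+1.01) = 6.4 × 10⁻⁴ → stable
The 222–232 m interval has Δρ < 0: lighter water underlies denser water.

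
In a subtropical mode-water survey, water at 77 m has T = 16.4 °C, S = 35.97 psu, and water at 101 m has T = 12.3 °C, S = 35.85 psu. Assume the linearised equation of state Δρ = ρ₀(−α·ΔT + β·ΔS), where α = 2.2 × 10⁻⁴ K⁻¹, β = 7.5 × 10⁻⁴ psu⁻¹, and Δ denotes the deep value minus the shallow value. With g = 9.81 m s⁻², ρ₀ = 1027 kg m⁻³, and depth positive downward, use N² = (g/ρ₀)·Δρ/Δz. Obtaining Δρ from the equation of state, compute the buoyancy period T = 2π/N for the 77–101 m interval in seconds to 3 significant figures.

ΔT = -4.1 K, ΔS = -0.12 psu (deep − shallow).
Δρ/ρ₀ = −αΔT + βΔS = 9.02 × 10⁻⁴ − 9.00 × 10⁻⁵ = 8.12 × 10⁻⁴, so Δρ ≈ 0.8339 kg m⁻³.
N² = (g/ρ₀)·Δρ/Δz = g·(Δρ/ρ₀)/Δz = 9.81 × 8.12 × 10⁻⁴ / 24 = 3.3190 × 10⁻⁴ s⁻².
N = √(3.3190 × 10⁻⁴) = 0.018218 rad s⁻¹ → T = 2π/N = 344.89 s ≈ 345 s.

345 s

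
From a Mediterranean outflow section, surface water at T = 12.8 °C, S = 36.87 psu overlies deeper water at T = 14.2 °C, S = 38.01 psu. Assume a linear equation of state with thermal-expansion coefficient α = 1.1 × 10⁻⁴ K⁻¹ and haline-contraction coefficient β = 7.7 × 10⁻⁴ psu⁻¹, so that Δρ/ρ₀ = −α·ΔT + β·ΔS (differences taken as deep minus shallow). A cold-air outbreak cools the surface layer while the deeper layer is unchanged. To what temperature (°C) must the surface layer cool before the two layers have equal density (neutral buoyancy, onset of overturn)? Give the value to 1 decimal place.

Neutral buoyancy requires Δρ = 0, i.e. −α(T_deep − T_surf′) + β(S_deep − S_surf) = 0.
T_surf′ = T_deep − (β/α)·ΔS = 14.2 − (7.7 × 10⁻⁴/1.1 × 10⁻⁴)·(+1.14) = 6.220 °C.
Cooling required: 12.8 − (6.220) = 6.580 °C.

6.2 °C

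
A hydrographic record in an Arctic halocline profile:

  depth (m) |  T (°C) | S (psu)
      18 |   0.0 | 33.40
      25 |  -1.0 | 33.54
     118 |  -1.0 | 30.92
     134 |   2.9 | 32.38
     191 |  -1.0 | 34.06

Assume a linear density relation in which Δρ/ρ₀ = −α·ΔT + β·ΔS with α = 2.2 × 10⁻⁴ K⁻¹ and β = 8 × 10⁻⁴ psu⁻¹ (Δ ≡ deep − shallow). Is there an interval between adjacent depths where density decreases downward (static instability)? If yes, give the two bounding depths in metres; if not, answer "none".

25–118 m

Evaluate Δρ/ρ₀ = −αΔT + βΔS across each adjacent pair:
  18–25 m: −αΔT+βΔS = −(2.2 × 10⁻⁴)(-1.0)+(8 × 10⁻⁴)(+0.14) = 3.3 × 10⁻⁴ → stable
  25–118 m: −αΔT+βΔS = −(2.2 × 10⁻⁴)(+0.0)+(8 × 10⁻⁴)(-2.62) = -2.1 × 10⁻³ → UNSTABLE
  118–134 m: −αΔT+βΔS = −(2.2 × 10⁻⁴)(+3.9)+(8 × 10⁻⁴)(+1.46) = 3.1 × 10⁻⁴ → stable
  134–191 m: −αΔT+βΔS = −(2.2 × 10⁻⁴)(-3.9)+(8 × 10⁻⁴)(+1.68) = 2.2 × 10⁻³ → stable
The 25–118 m interval has Δρ < 0: lighter water underlies denser water.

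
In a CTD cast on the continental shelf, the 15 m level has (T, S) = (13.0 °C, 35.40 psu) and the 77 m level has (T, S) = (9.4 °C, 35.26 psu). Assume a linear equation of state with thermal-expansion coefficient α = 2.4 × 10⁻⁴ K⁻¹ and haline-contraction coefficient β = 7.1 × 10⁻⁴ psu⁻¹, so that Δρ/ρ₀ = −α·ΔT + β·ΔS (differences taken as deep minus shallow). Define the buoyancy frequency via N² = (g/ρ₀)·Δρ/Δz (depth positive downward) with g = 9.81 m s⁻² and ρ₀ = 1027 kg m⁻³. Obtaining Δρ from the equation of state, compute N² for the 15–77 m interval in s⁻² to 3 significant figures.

ΔT = -3.6 K, ΔS = -0.14 psu (deep − shallow).
Δρ/ρ₀ = −αΔT + βΔS = 8.64 × 10⁻⁴ − 9.94 × 10⁻⁵ = 7.646 × 10⁻⁴, so Δρ ≈ 0.7852 kg m⁻³.
N² = (g/ρ₀)·Δρ/Δz = g·(Δρ/ρ₀)/Δz = 9.81 × 7.646 × 10⁻⁴ / 62 = 1.2098 × 10⁻⁴ s⁻² ≈ 1.21 × 10⁻⁴ s⁻².

1.21 × 10⁻⁴ s⁻²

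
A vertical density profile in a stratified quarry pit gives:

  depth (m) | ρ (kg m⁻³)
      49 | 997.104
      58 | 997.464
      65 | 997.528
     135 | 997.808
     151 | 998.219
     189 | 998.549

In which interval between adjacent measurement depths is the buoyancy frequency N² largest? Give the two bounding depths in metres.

Compute the density gradient over each adjacent pair:
  49–58 m: Δρ/Δz = 0.360/9 = 0.040 kg m⁻⁴
  58–65 m: Δρ/Δz = 0.064/7 = 9.1 × 10⁻³ kg m⁻⁴
  65–135 m: Δρ/Δz = 0.280/70 = 4.0 × 10⁻³ kg m⁻⁴
  135–151 m: Δρ/Δz = 0.411/16 = 0.026 kg m⁻⁴
  151–189 m: Δρ/Δz = 0.330/38 = 8.7 × 10⁻³ kg m⁻⁴
The largest gradient is in the 49–58 m interval — the pycnocline.

49–58 m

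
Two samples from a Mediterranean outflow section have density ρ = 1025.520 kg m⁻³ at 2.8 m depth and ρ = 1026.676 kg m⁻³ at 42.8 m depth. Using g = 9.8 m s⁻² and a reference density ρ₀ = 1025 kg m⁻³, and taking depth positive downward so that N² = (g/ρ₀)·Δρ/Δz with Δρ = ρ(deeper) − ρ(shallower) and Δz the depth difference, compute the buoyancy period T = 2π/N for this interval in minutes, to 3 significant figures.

Δρ = 1026.676 − 1025.520 = 1.156 kg m⁻³ over Δz = 42.8 − 2.8 = 40 m.
N² = (9.8/1025) × (1.156/40) = 2.7631 × 10⁻⁴ s⁻².
N = √(2.7631 × 10⁻⁴) = 0.016623 rad s⁻¹, so T = 2π/N = 377.98 s = 6.2997 min ≈ 6.30 min.

6.30 min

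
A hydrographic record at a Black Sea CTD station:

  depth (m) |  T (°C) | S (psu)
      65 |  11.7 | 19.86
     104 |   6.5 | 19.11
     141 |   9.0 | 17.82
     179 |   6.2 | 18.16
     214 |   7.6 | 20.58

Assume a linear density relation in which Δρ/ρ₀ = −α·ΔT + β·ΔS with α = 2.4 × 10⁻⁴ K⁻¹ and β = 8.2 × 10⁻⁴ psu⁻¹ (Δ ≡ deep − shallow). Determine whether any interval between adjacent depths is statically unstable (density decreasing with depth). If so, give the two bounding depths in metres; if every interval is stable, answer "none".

104–141 m

Evaluate Δρ/ρ₀ = −αΔT + βΔS across each adjacent pair:
  65–104 m: −αΔT+βΔS = −(2.4 × 10⁻⁴)(-5.2)+(8.2 × 10⁻⁴)(-0.75) = 6.3 × 10⁻⁴ → stable
  104–141 m: −αΔT+βΔS = −(2.4 × 10⁻⁴)(+2.5)+(8.2 × 10⁻⁴)(-1.29) = -1.7 × 10⁻³ → UNSTABLE
  141–179 m: −αΔT+βΔS = −(2.4 × 10⁻⁴)(-2.8)+(8.2 × 10⁻⁴)(+0.34) = 9.5 × 10⁻⁴ → stable
  179–214 m: −αΔT+βΔS = −(2.4 × 10⁻⁴)(+1.4)+(8.2 × 10⁻⁴)(+2.42) = 1.6 × 10⁻³ → stable
The 104–141 m interval has Δρ < 0: lighter water underlies denser water.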